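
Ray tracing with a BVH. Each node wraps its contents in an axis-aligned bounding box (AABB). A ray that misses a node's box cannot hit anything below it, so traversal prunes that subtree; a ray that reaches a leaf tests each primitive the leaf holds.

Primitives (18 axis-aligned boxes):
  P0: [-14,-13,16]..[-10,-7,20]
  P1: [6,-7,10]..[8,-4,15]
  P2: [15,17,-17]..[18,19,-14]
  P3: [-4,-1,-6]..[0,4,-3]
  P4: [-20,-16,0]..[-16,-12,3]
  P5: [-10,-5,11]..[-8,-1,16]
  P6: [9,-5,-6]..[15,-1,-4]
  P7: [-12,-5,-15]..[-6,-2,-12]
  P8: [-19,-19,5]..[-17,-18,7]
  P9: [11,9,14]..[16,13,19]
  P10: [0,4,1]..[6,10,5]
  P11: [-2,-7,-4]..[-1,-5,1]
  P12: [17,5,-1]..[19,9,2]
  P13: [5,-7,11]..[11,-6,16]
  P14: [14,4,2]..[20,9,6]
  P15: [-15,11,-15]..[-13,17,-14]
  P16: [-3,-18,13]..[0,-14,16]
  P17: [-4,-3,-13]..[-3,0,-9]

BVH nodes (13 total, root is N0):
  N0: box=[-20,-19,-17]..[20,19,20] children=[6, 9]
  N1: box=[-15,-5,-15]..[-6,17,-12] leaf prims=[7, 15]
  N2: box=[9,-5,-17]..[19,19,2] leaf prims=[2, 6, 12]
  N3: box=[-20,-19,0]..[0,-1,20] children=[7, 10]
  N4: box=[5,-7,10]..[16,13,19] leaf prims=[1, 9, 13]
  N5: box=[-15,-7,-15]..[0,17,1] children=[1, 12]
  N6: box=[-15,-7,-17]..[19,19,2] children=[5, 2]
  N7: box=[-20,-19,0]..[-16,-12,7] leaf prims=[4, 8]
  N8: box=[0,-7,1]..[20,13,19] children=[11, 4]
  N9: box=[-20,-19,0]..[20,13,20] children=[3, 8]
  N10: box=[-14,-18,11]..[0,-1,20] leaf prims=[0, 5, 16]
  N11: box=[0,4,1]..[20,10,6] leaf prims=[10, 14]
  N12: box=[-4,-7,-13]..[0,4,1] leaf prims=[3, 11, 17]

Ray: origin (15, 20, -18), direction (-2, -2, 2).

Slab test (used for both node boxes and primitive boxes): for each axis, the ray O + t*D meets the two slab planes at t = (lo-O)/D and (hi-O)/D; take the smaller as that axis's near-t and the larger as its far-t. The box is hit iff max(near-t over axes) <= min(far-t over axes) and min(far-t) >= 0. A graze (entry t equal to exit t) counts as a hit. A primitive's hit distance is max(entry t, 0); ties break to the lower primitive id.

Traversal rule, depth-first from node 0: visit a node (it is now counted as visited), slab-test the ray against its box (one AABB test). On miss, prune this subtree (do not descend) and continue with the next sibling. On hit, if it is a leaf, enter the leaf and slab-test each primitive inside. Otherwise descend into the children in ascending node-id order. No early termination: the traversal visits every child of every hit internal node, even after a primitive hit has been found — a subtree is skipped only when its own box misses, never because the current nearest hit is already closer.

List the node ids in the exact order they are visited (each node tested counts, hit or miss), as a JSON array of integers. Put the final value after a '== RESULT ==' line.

Trace the traversal:
N0 x:[-5/2,35/2] y:[1/2,39/2] z:[1/2,19] -> hit [1/2,35/2], descend [6, 9]
  N6 x:[-2,15] y:[1/2,27/2] z:[1/2,10] -> hit [1/2,10], descend [2, 5]
    N2 x:[-2,3] y:[1/2,25/2] z:[1/2,10] -> hit [1/2,3] leaf, test {P2(miss), P6(miss), P12(miss)}
    N5 x:[15/2,15] y:[3/2,27/2] z:[3/2,19/2] -> hit [15/2,19/2], descend [1, 12]
      N1 x:[21/2,15] y:[3/2,25/2] z:[3/2,3] -> miss, prune
      N12 x:[15/2,19/2] y:[8,27/2] z:[5/2,19/2] -> hit [8,19/2] leaf, test {P3(miss), P11(miss), P17(miss)}
  N9 x:[-5/2,35/2] y:[7/2,39/2] z:[9,19] -> hit [9,35/2], descend [3, 8]
    N3 x:[15/2,35/2] y:[21/2,39/2] z:[9,19] -> hit [21/2,35/2], descend [7, 10]
      N7 x:[31/2,35/2] y:[16,39/2] z:[9,25/2] -> miss, prune
      N10 x:[15/2,29/2] y:[21/2,19] z:[29/2,19] -> hit [29/2,29/2] leaf, test {P0(miss), P5(miss), P16(miss)}
    N8 x:[-5/2,15/2] y:[7/2,27/2] z:[19/2,37/2] -> miss, prune

11 AABB tests over nodes [0, 6, 2, 5, 1, 12, 9, 3, 7, 10, 8]; 3 leaves entered; closest miss.

== RESULT ==
[0, 6, 2, 5, 1, 12, 9, 3, 7, 10, 8]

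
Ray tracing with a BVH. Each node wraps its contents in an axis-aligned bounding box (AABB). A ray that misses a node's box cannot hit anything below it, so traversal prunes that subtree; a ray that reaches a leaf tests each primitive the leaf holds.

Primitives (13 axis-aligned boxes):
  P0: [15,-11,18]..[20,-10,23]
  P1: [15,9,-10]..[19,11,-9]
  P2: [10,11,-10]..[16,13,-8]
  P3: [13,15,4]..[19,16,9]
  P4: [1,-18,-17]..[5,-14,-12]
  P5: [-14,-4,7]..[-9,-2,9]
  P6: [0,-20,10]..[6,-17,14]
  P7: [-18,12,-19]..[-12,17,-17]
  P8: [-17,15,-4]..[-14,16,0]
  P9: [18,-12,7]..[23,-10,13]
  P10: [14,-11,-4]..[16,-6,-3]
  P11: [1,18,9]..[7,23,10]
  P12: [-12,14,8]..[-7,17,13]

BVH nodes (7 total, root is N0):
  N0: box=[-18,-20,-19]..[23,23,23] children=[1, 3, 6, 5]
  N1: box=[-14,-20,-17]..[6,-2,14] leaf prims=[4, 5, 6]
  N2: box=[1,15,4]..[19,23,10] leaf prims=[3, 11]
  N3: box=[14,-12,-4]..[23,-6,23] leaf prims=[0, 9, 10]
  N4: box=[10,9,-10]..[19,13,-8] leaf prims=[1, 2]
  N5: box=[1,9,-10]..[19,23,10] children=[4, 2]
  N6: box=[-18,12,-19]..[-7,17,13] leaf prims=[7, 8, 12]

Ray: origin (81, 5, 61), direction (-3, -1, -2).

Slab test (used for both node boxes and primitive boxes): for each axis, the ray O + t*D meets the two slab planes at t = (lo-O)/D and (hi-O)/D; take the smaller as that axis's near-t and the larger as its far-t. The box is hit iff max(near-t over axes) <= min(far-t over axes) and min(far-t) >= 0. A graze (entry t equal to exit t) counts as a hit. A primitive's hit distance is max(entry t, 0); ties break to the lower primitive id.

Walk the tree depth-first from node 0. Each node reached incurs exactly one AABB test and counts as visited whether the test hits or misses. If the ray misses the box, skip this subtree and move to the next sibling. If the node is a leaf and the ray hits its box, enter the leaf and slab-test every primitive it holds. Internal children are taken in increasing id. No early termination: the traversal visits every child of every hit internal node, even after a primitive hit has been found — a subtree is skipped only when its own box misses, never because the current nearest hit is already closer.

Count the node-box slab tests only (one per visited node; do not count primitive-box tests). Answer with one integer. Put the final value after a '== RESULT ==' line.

Traverse from the root:
N0 x:[58/3,33] y:[-18,25] z:[19,40] -> hit [58/3,25], descend [1, 3, 5, 6]
  N1 x:[25,95/3] y:[7,25] z:[47/2,39] -> hit [25,25] leaf, test {P4(miss), P5(miss), P6@t=25}
  N3 x:[58/3,67/3] y:[11,17] z:[19,65/2] -> miss, prune
  N5 x:[62/3,80/3] y:[-18,-4] z:[51/2,71/2] -> miss, prune
  N6 x:[88/3,33] y:[-12,-7] z:[24,40] -> miss, prune

Summary -> nodes [0, 1, 3, 5, 6]; box-tests=5; leaf-entries=1; first=P6

== RESULT ==
5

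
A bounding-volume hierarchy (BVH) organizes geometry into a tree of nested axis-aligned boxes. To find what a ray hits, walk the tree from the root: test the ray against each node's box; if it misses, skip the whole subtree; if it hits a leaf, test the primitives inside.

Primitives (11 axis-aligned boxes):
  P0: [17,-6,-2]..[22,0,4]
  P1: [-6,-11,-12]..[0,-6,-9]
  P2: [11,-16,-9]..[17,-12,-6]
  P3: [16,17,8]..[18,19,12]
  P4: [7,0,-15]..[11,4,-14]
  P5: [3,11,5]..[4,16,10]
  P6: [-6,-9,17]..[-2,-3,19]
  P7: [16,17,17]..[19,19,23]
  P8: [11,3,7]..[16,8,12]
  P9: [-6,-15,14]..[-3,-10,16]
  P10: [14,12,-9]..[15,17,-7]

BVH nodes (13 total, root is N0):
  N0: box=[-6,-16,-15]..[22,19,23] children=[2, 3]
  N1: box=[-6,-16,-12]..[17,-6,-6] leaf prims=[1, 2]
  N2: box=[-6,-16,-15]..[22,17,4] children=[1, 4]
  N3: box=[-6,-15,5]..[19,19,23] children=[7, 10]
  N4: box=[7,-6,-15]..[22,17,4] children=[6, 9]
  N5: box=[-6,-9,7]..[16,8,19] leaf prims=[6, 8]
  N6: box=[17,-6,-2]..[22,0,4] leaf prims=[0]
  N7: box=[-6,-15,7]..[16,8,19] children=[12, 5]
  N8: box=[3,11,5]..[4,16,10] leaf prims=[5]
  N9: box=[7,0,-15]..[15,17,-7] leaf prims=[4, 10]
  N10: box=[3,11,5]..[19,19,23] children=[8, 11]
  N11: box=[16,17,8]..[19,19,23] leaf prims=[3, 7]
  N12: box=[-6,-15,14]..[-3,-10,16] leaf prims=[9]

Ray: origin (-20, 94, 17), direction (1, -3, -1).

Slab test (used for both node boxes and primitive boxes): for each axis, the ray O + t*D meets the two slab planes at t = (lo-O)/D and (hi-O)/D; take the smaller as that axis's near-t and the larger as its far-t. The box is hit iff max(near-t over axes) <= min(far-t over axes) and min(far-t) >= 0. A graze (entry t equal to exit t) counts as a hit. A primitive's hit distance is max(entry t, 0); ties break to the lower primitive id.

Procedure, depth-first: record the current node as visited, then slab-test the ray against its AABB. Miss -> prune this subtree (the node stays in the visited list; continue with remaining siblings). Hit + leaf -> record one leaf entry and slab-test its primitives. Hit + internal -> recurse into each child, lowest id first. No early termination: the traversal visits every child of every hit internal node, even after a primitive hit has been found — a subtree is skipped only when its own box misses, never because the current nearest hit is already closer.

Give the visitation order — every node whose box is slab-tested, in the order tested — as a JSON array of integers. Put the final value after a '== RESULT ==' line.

Traverse from the root:
N0 x:[14,42] y:[25,110/3] z:[-6,32] -> hit [25,32], descend [2, 3]
  N2 x:[14,42] y:[77/3,110/3] z:[13,32] -> hit [77/3,32], descend [1, 4]
    N1 x:[14,37] y:[100/3,110/3] z:[23,29] -> miss, prune
    N4 x:[27,42] y:[77/3,100/3] z:[13,32] -> hit [27,32], descend [6, 9]
      N6 x:[37,42] y:[94/3,100/3] z:[13,19] -> miss, prune
      N9 x:[27,35] y:[77/3,94/3] z:[24,32] -> hit [27,94/3] leaf, test {P4@t=31, P10(miss)}
  N3 x:[14,39] y:[25,109/3] z:[-6,12] -> miss, prune

7 AABB tests over nodes [0, 2, 1, 4, 6, 9, 3]; 1 leaf entered; closest P4.

== RESULT ==
[0, 2, 1, 4, 6, 9, 3]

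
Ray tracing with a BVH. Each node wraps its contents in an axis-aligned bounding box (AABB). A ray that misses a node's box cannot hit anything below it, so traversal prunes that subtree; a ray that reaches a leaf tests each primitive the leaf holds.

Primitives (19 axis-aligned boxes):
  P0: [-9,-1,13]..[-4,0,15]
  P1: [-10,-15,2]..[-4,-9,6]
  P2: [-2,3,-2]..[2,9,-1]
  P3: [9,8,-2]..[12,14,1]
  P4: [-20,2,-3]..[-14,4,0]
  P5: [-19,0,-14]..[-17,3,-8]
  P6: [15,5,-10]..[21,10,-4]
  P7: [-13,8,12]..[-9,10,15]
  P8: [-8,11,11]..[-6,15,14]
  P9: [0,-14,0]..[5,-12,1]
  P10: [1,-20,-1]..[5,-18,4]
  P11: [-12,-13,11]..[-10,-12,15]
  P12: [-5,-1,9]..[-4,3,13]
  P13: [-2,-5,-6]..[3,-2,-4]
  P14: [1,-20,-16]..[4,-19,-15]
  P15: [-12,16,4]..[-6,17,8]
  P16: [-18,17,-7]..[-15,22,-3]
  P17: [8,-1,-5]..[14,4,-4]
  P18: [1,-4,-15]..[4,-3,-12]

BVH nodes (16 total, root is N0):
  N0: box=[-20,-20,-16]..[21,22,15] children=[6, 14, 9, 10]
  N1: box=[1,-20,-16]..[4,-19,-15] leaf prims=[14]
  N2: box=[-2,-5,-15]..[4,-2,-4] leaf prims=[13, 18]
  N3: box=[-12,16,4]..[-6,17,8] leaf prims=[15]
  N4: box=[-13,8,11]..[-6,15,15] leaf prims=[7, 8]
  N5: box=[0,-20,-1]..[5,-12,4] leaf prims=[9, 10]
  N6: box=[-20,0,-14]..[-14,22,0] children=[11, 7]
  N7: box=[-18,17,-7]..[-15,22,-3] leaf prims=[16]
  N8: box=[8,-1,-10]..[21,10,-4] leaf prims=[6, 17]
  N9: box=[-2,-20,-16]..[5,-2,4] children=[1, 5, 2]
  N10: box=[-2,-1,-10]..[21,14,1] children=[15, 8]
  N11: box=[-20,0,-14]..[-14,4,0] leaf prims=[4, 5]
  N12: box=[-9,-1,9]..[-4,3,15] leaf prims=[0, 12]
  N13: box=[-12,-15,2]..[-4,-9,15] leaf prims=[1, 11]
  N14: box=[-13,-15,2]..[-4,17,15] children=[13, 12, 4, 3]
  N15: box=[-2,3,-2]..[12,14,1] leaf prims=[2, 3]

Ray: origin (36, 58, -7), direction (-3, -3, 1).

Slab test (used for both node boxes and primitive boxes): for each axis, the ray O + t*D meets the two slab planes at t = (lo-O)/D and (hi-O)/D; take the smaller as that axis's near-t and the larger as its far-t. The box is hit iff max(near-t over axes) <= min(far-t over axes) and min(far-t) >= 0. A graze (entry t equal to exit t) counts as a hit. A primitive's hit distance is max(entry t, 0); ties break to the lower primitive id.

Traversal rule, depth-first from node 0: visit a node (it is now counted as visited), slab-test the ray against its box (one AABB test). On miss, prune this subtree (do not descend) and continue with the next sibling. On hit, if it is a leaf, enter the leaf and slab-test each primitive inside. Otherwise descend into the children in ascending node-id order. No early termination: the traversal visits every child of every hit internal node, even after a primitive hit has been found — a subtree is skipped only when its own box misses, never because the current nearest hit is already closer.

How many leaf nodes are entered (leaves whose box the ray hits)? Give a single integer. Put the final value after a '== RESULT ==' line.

Walk:
N0 x:[5,56/3] y:[12,26] z:[-9,22] -> hit [12,56/3], descend [6, 9, 10, 14]
  N6 x:[50/3,56/3] y:[12,58/3] z:[-7,7] -> miss, prune
  N9 x:[31/3,38/3] y:[20,26] z:[-9,11] -> miss, prune
  N10 x:[5,38/3] y:[44/3,59/3] z:[-3,8] -> miss, prune
  N14 x:[40/3,49/3] y:[41/3,73/3] z:[9,22] -> hit [41/3,49/3], descend [3, 4, 12, 13]
    N3 x:[14,16] y:[41/3,14] z:[11,15] -> hit [14,14] leaf, test {P15@t=14}
    N4 x:[14,49/3] y:[43/3,50/3] z:[18,22] -> miss, prune
    N12 x:[40/3,15] y:[55/3,59/3] z:[16,22] -> miss, prune
    N13 x:[40/3,16] y:[67/3,73/3] z:[9,22] -> miss, prune

order=[0, 6, 9, 10, 14, 3, 4, 12, 13]  |boxes|=9  |leaves|=1  hit=P15

== RESULT ==
1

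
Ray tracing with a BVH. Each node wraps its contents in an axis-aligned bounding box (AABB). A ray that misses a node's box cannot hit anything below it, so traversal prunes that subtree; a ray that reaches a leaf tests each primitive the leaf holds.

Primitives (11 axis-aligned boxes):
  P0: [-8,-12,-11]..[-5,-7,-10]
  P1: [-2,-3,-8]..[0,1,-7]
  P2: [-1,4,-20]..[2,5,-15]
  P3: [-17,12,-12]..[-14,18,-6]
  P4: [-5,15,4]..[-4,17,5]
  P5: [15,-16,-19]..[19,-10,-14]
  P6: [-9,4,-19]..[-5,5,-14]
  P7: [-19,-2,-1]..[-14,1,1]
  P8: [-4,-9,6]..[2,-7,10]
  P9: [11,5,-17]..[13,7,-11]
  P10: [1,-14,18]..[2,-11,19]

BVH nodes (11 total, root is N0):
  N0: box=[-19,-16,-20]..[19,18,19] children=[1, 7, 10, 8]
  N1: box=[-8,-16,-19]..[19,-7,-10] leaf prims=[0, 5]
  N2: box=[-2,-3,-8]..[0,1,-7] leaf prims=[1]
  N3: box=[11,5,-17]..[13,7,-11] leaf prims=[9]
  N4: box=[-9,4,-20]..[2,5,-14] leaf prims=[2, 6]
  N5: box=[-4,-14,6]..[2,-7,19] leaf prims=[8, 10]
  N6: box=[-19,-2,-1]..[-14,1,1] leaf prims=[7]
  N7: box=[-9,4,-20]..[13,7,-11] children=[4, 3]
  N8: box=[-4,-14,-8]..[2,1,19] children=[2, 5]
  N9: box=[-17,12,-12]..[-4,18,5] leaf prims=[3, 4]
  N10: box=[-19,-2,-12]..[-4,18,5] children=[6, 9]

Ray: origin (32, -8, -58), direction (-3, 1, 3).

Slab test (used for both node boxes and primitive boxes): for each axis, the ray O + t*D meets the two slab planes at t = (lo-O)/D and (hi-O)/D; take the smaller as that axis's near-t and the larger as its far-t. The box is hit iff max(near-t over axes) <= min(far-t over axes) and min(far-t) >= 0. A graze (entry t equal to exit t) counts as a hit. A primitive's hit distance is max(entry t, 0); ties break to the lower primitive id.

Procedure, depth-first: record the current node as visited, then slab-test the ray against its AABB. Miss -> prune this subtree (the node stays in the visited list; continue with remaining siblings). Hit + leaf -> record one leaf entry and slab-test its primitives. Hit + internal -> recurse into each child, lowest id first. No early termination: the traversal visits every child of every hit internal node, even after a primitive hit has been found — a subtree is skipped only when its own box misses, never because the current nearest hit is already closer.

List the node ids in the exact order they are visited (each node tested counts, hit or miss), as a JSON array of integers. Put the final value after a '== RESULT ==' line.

Walk:
N0 x:[13/3,17] y:[-8,26] z:[38/3,77/3] -> hit [38/3,17], descend [1, 7, 8, 10]
  N1 x:[13/3,40/3] y:[-8,1] z:[13,16] -> miss, prune
  N7 x:[19/3,41/3] y:[12,15] z:[38/3,47/3] -> hit [38/3,41/3], descend [3, 4]
    N3 x:[19/3,7] y:[13,15] z:[41/3,47/3] -> miss, prune
    N4 x:[10,41/3] y:[12,13] z:[38/3,44/3] -> hit [38/3,13] leaf, test {P2(miss), P6@t=13}
  N8 x:[10,12] y:[-6,9] z:[50/3,77/3] -> miss, prune
  N10 x:[12,17] y:[6,26] z:[46/3,21] -> hit [46/3,17], descend [6, 9]
    N6 x:[46/3,17] y:[6,9] z:[19,59/3] -> miss, prune
    N9 x:[12,49/3] y:[20,26] z:[46/3,21] -> miss, prune

9 AABB tests over nodes [0, 1, 7, 3, 4, 8, 10, 6, 9]; 1 leaf entered; closest P6.

== RESULT ==
[0, 1, 7, 3, 4, 8, 10, 6, 9]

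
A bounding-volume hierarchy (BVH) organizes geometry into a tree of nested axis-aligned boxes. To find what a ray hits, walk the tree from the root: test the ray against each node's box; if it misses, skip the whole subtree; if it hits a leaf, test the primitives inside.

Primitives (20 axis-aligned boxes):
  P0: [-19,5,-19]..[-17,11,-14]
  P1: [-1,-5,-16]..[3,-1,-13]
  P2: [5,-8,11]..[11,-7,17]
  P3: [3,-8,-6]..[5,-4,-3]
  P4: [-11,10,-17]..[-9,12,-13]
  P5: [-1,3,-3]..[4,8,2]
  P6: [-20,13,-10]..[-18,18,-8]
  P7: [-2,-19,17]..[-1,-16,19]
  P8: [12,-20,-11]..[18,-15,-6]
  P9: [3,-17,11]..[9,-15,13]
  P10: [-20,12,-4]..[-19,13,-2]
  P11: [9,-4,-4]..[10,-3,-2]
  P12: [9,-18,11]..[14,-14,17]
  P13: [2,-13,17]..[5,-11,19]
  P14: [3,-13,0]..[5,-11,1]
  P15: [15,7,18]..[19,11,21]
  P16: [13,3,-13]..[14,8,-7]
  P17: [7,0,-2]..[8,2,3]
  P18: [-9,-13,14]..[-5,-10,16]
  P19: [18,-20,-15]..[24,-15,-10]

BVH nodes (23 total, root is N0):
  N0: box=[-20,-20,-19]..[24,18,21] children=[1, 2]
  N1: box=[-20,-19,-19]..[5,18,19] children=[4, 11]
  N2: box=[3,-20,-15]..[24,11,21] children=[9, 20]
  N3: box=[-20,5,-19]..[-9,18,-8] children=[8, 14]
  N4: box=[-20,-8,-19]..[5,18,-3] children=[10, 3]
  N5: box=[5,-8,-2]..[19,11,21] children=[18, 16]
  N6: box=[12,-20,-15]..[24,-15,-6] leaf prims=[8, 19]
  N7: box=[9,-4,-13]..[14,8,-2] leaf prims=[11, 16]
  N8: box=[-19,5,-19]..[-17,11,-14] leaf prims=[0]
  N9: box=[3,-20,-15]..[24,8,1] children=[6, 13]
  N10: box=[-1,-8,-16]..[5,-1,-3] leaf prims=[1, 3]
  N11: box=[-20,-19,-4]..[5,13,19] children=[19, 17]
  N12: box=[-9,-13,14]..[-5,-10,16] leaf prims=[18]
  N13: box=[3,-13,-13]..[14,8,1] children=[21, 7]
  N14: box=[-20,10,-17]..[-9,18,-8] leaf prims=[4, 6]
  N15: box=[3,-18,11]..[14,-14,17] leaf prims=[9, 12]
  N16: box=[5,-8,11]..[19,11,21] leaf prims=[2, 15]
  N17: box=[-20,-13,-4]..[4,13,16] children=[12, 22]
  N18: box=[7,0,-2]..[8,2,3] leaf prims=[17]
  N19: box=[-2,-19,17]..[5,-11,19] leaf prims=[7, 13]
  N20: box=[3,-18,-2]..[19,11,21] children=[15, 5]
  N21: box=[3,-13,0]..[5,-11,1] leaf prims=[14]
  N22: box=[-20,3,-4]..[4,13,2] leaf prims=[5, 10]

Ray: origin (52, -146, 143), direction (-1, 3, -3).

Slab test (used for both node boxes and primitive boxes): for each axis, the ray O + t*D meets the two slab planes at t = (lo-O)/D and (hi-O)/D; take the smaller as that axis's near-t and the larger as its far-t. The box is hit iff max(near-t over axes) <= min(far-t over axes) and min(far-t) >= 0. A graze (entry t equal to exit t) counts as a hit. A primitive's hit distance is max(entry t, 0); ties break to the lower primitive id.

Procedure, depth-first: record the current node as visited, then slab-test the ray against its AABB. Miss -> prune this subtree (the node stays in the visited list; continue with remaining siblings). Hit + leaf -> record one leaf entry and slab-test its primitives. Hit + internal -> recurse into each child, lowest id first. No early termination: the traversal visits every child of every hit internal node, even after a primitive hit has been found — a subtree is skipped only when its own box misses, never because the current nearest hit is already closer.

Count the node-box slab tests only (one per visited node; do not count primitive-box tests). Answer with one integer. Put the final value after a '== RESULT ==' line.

Walk:
N0 x:[28,72] y:[42,164/3] z:[122/3,54] -> hit [42,54], descend [1, 2]
  N1 x:[47,72] y:[127/3,164/3] z:[124/3,54] -> hit [47,54], descend [4, 11]
    N4 x:[47,72] y:[46,164/3] z:[146/3,54] -> hit [146/3,54], descend [3, 10]
      N3 x:[61,72] y:[151/3,164/3] z:[151/3,54] -> miss, prune
      N10 x:[47,53] y:[46,145/3] z:[146/3,53] -> miss, prune
    N11 x:[47,72] y:[127/3,53] z:[124/3,49] -> hit [47,49], descend [17, 19]
      N17 x:[48,72] y:[133/3,53] z:[127/3,49] -> hit [48,49], descend [12, 22]
        N12 x:[57,61] y:[133/3,136/3] z:[127/3,43] -> miss, prune
        N22 x:[48,72] y:[149/3,53] z:[47,49] -> miss, prune
      N19 x:[47,54] y:[127/3,45] z:[124/3,42] -> miss, prune
  N2 x:[28,49] y:[42,157/3] z:[122/3,158/3] -> hit [42,49], descend [9, 20]
    N9 x:[28,49] y:[42,154/3] z:[142/3,158/3] -> hit [142/3,49], descend [6, 13]
      N6 x:[28,40] y:[42,131/3] z:[149/3,158/3] -> miss, prune
      N13 x:[38,49] y:[133/3,154/3] z:[142/3,52] -> hit [142/3,49], descend [7, 21]
        N7 x:[38,43] y:[142/3,154/3] z:[145/3,52] -> miss, prune
        N21 x:[47,49] y:[133/3,45] z:[142/3,143/3] -> miss, prune
    N20 x:[33,49] y:[128/3,157/3] z:[122/3,145/3] -> hit [128/3,145/3], descend [5, 15]
      N5 x:[33,47] y:[46,157/3] z:[122/3,145/3] -> hit [46,47], descend [16, 18]
        N16 x:[33,47] y:[46,157/3] z:[122/3,44] -> miss, prune
        N18 x:[44,45] y:[146/3,148/3] z:[140/3,145/3] -> miss, prune
      N15 x:[38,49] y:[128/3,44] z:[42,44] -> hit [128/3,44] leaf, test {P9@t=130/3, P12@t=128/3}

21 AABB tests over nodes [0, 1, 4, 3, 10, 11, 17, 12, 22, 19, 2, 9, 6, 13, 7, 21, 20, 5, 16, 18, 15]; 1 leaf entered; closest P12.

== RESULT ==
21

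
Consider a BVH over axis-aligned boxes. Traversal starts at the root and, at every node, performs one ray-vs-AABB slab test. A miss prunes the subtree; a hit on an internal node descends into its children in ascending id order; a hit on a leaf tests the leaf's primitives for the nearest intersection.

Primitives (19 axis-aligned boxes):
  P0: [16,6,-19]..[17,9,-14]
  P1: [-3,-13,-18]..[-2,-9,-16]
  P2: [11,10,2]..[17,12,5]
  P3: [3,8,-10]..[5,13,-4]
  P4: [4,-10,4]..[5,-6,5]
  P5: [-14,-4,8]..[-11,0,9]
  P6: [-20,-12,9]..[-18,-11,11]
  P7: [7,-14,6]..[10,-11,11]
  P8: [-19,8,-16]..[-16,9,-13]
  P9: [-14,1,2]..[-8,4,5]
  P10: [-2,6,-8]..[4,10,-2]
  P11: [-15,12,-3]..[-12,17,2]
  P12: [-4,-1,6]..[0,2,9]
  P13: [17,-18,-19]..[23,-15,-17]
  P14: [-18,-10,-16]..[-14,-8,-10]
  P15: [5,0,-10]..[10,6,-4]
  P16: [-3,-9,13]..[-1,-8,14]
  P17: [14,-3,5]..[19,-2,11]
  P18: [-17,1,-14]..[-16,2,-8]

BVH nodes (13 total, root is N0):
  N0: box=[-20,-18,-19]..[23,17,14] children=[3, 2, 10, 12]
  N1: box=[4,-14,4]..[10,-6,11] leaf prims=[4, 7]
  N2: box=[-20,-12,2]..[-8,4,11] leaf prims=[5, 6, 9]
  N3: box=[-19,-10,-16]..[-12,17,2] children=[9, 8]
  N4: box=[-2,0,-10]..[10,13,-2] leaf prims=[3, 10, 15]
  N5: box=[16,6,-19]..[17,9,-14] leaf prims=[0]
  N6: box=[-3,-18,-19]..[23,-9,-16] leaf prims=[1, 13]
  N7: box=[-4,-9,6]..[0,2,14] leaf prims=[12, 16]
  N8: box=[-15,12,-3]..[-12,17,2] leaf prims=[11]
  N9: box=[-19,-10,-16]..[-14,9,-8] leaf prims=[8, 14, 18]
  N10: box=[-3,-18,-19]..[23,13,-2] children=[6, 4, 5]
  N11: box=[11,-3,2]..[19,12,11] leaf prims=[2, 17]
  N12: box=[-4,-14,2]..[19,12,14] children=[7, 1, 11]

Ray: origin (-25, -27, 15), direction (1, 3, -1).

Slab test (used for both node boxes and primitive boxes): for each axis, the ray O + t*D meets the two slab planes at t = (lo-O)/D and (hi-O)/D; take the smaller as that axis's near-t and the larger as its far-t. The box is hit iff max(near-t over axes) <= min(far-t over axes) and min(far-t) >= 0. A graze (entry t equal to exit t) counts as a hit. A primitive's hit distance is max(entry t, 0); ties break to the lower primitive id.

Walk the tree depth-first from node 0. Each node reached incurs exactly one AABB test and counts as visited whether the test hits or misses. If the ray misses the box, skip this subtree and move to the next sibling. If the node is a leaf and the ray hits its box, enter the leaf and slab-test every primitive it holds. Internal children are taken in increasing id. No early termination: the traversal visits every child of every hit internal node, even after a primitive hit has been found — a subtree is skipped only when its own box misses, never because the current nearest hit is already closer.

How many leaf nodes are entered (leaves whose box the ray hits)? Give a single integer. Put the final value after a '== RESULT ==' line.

Traverse from the root:
N0 x:[5,48] y:[3,44/3] z:[1,34] -> hit [5,44/3], descend [2, 3, 10, 12]
  N2 x:[5,17] y:[5,31/3] z:[4,13] -> hit [5,31/3] leaf, test {P5(miss), P6@t=5, P9(miss)}
  N3 x:[6,13] y:[17/3,44/3] z:[13,31] -> hit [13,13], descend [8, 9]
    N8 x:[10,13] y:[13,44/3] z:[13,18] -> hit [13,13] leaf, test {P11@t=13}
    N9 x:[6,11] y:[17/3,12] z:[23,31] -> miss, prune
  N10 x:[22,48] y:[3,40/3] z:[17,34] -> miss, prune
  N12 x:[21,44] y:[13/3,13] z:[1,13] -> miss, prune

Summary -> nodes [0, 2, 3, 8, 9, 10, 12]; box-tests=7; leaf-entries=2; first=P6

== RESULT ==
2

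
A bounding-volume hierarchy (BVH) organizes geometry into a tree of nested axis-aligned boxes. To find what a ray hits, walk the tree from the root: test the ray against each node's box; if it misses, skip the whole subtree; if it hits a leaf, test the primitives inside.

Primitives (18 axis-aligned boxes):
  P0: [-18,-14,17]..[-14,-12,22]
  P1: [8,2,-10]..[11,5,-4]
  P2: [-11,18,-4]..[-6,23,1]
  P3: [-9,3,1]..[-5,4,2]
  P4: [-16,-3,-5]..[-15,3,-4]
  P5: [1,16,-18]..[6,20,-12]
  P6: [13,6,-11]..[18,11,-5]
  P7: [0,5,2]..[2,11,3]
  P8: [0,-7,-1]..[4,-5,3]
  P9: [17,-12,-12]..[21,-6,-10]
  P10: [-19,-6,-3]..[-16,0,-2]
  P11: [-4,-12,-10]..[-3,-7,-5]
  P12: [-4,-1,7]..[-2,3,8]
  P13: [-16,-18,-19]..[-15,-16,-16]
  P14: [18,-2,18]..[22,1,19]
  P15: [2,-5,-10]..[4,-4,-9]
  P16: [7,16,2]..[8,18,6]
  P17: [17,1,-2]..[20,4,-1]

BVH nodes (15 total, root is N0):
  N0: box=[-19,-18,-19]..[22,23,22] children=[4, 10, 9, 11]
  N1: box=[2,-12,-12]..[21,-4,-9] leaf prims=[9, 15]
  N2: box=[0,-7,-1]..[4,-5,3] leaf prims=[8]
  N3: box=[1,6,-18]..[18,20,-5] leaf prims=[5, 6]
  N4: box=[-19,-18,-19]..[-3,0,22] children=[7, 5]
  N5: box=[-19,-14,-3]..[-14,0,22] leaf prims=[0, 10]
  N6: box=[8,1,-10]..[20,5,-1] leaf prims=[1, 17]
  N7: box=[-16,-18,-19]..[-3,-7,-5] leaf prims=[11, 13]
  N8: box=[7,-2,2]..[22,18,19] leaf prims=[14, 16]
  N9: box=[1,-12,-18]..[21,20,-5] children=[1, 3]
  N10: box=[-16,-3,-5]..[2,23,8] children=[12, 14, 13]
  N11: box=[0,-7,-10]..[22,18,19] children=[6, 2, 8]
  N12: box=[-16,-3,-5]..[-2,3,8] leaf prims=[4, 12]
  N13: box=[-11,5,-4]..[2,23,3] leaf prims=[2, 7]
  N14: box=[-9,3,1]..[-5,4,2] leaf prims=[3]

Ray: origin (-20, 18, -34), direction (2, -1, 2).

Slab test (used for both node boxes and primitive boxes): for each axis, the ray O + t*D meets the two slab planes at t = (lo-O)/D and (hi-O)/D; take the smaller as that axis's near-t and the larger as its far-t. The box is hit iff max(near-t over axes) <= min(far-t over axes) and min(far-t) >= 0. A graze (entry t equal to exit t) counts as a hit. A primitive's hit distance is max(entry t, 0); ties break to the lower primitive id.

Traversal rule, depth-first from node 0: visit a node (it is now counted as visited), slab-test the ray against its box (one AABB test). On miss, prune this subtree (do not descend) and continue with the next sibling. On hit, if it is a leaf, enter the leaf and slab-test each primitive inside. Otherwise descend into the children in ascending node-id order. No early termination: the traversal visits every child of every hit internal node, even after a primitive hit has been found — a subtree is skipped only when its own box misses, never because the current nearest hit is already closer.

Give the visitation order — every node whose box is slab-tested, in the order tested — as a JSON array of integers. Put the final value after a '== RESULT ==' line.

Traverse from the root:
N0 x:[1/2,21] y:[-5,36] z:[15/2,28] -> hit [15/2,21], descend [4, 9, 10, 11]
  N4 x:[1/2,17/2] y:[18,36] z:[15/2,28] -> miss, prune
  N9 x:[21/2,41/2] y:[-2,30] z:[8,29/2] -> hit [21/2,29/2], descend [1, 3]
    N1 x:[11,41/2] y:[22,30] z:[11,25/2] -> miss, prune
    N3 x:[21/2,19] y:[-2,12] z:[8,29/2] -> hit [21/2,12] leaf, test {P5(miss), P6(miss)}
  N10 x:[2,11] y:[-5,21] z:[29/2,21] -> miss, prune
  N11 x:[10,21] y:[0,25] z:[12,53/2] -> hit [12,21], descend [2, 6, 8]
    N2 x:[10,12] y:[23,25] z:[33/2,37/2] -> miss, prune
    N6 x:[14,20] y:[13,17] z:[12,33/2] -> hit [14,33/2] leaf, test {P1@t=14, P17(miss)}
    N8 x:[27/2,21] y:[0,20] z:[18,53/2] -> hit [18,20] leaf, test {P14(miss), P16(miss)}

Summary -> nodes [0, 4, 9, 1, 3, 10, 11, 2, 6, 8]; box-tests=10; leaf-entries=3; first=P1

== RESULT ==
[0, 4, 9, 1, 3, 10, 11, 2, 6, 8]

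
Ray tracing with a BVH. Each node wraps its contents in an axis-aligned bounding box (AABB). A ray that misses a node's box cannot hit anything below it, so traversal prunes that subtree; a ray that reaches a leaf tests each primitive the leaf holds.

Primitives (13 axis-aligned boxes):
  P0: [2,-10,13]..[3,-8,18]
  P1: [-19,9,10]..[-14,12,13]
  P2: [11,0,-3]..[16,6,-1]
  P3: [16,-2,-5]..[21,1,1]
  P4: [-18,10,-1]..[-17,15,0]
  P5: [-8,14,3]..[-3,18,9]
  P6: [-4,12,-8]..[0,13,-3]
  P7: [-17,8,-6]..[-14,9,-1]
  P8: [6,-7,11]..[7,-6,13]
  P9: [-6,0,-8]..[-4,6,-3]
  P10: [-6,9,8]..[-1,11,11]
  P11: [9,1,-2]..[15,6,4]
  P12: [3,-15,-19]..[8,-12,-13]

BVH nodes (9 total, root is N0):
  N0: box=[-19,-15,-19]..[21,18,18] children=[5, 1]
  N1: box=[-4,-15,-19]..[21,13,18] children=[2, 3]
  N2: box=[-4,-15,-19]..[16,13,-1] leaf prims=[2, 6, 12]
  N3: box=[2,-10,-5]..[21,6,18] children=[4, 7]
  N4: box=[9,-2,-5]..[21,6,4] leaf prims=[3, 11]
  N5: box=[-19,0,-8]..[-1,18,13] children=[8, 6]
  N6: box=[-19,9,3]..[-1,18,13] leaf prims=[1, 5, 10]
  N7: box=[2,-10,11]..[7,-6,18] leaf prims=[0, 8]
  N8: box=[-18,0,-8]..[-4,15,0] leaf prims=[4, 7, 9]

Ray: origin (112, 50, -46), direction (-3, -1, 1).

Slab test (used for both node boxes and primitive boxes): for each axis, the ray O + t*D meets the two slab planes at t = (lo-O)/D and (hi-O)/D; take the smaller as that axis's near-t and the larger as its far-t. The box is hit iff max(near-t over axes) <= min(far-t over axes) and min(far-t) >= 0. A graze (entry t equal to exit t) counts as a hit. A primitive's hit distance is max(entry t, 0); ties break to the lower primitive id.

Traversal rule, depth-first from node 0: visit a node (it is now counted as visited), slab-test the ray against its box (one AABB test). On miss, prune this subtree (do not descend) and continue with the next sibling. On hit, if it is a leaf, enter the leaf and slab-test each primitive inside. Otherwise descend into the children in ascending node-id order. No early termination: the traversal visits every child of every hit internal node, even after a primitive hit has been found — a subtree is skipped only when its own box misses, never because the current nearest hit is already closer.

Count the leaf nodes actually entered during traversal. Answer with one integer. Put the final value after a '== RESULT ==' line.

Walk:
N0 x:[91/3,131/3] y:[32,65] z:[27,64] -> hit [32,131/3], descend [1, 5]
  N1 x:[91/3,116/3] y:[37,65] z:[27,64] -> hit [37,116/3], descend [2, 3]
    N2 x:[32,116/3] y:[37,65] z:[27,45] -> hit [37,116/3] leaf, test {P2(miss), P6@t=38, P12(miss)}
    N3 x:[91/3,110/3] y:[44,60] z:[41,64] -> miss, prune
  N5 x:[113/3,131/3] y:[32,50] z:[38,59] -> hit [38,131/3], descend [6, 8]
    N6 x:[113/3,131/3] y:[32,41] z:[49,59] -> miss, prune
    N8 x:[116/3,130/3] y:[35,50] z:[38,46] -> hit [116/3,130/3] leaf, test {P4(miss), P7@t=42, P9(miss)}

7 AABB tests over nodes [0, 1, 2, 3, 5, 6, 8]; 2 leaves entered; closest P6.

== RESULT ==
2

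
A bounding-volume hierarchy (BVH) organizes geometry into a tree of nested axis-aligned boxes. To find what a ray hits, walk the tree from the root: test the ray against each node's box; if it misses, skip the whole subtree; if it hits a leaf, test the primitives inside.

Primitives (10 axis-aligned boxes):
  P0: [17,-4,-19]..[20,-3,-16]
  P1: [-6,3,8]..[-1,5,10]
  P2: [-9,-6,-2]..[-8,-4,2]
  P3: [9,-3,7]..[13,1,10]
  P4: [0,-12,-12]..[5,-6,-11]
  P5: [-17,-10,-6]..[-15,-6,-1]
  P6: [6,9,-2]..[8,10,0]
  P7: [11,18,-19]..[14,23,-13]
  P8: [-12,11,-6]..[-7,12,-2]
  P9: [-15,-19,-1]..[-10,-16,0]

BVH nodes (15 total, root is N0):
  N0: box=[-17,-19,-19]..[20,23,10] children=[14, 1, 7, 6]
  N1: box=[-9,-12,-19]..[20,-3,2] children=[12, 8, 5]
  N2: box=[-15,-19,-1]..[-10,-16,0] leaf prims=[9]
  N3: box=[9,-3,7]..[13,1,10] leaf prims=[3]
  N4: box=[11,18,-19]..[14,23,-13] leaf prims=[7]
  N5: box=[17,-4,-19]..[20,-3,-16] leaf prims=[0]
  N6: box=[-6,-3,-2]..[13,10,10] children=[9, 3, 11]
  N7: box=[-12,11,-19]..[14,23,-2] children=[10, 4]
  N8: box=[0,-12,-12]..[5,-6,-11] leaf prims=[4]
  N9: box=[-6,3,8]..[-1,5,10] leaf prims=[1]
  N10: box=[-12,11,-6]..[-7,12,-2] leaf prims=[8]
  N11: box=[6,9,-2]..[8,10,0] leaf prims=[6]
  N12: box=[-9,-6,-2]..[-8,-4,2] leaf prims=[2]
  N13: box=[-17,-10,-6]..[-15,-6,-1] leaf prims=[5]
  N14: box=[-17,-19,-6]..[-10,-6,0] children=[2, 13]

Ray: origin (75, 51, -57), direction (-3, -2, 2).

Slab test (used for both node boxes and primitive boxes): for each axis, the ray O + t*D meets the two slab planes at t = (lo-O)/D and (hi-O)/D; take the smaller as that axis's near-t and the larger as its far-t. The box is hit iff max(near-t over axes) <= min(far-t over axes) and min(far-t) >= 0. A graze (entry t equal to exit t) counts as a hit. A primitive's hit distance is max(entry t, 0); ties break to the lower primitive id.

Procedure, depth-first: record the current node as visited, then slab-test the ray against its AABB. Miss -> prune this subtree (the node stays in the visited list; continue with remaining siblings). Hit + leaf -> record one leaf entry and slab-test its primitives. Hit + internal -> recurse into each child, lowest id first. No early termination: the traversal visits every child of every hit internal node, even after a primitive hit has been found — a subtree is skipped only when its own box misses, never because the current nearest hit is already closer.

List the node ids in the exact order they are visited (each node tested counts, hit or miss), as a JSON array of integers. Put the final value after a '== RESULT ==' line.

Walk:
N0 x:[55/3,92/3] y:[14,35] z:[19,67/2] -> hit [19,92/3], descend [1, 6, 7, 14]
  N1 x:[55/3,28] y:[27,63/2] z:[19,59/2] -> hit [27,28], descend [5, 8, 12]
    N5 x:[55/3,58/3] y:[27,55/2] z:[19,41/2] -> miss, prune
    N8 x:[70/3,25] y:[57/2,63/2] z:[45/2,23] -> miss, prune
    N12 x:[83/3,28] y:[55/2,57/2] z:[55/2,59/2] -> hit [83/3,28] leaf, test {P2@t=83/3}
  N6 x:[62/3,27] y:[41/2,27] z:[55/2,67/2] -> miss, prune
  N7 x:[61/3,29] y:[14,20] z:[19,55/2] -> miss, prune
  N14 x:[85/3,92/3] y:[57/2,35] z:[51/2,57/2] -> hit [57/2,57/2], descend [2, 13]
    N2 x:[85/3,30] y:[67/2,35] z:[28,57/2] -> miss, prune
    N13 x:[30,92/3] y:[57/2,61/2] z:[51/2,28] -> miss, prune

order=[0, 1, 5, 8, 12, 6, 7, 14, 2, 13]  |boxes|=10  |leaves|=1  hit=P2

== RESULT ==
[0, 1, 5, 8, 12, 6, 7, 14, 2, 13]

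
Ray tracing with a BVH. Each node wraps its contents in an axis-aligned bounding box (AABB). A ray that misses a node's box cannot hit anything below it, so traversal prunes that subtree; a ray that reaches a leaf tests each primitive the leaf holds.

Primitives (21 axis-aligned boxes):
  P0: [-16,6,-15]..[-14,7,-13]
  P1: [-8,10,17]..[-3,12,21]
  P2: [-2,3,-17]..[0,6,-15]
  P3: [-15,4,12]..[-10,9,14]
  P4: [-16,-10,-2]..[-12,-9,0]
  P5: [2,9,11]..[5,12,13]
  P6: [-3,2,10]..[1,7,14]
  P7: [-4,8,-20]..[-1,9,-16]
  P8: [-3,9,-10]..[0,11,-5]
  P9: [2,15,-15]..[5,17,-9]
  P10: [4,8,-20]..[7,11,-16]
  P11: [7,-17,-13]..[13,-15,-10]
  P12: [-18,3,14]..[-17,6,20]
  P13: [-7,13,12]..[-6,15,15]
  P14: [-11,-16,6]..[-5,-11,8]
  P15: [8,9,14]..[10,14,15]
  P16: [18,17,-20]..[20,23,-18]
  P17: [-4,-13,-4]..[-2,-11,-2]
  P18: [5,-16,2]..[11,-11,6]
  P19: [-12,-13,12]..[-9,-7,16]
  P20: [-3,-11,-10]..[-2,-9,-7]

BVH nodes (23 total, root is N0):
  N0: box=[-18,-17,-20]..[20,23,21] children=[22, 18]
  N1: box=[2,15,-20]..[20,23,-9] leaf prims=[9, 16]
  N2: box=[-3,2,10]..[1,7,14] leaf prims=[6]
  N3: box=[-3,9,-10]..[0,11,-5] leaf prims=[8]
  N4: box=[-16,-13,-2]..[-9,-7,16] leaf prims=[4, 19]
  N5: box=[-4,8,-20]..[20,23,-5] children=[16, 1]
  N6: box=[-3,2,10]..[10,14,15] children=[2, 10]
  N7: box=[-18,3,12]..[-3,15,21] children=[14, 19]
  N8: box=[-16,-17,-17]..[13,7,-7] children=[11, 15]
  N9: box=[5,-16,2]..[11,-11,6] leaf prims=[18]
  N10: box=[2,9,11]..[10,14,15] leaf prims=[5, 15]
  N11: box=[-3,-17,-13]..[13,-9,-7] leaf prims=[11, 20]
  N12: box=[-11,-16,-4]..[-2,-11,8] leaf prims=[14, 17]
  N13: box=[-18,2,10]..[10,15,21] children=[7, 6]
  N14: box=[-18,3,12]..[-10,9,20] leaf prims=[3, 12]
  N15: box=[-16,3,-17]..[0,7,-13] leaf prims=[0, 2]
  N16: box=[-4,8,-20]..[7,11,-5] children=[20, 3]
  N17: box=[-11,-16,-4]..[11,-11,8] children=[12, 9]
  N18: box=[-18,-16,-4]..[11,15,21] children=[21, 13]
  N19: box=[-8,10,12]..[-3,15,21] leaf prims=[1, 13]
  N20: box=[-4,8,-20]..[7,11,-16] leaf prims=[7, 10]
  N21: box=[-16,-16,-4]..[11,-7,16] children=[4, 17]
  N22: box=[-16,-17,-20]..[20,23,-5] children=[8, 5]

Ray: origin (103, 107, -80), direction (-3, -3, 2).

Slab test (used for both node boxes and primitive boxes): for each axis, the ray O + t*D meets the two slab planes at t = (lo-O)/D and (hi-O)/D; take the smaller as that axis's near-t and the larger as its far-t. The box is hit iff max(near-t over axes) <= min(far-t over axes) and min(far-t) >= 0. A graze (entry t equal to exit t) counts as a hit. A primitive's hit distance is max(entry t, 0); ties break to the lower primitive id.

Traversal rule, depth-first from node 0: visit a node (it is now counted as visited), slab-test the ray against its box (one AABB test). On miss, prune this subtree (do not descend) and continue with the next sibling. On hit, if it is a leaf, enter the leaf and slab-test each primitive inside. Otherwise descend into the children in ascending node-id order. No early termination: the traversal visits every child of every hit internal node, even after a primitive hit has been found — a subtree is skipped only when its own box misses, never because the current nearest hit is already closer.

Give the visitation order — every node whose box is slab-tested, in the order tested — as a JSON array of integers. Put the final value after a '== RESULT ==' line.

Trace the traversal:
N0 x:[83/3,121/3] y:[28,124/3] z:[30,101/2] -> hit [30,121/3], descend [18, 22]
  N18 x:[92/3,121/3] y:[92/3,41] z:[38,101/2] -> hit [38,121/3], descend [13, 21]
    N13 x:[31,121/3] y:[92/3,35] z:[45,101/2] -> miss, prune
    N21 x:[92/3,119/3] y:[38,41] z:[38,48] -> hit [38,119/3], descend [4, 17]
      N4 x:[112/3,119/3] y:[38,40] z:[39,48] -> hit [39,119/3] leaf, test {P4@t=39, P19(miss)}
      N17 x:[92/3,38] y:[118/3,41] z:[38,44] -> miss, prune
  N22 x:[83/3,119/3] y:[28,124/3] z:[30,75/2] -> hit [30,75/2], descend [5, 8]
    N5 x:[83/3,107/3] y:[28,33] z:[30,75/2] -> hit [30,33], descend [1, 16]
      N1 x:[83/3,101/3] y:[28,92/3] z:[30,71/2] -> hit [30,92/3] leaf, test {P9(miss), P16(miss)}
      N16 x:[32,107/3] y:[32,33] z:[30,75/2] -> hit [32,33], descend [3, 20]
        N3 x:[103/3,106/3] y:[32,98/3] z:[35,75/2] -> miss, prune
        N20 x:[32,107/3] y:[32,33] z:[30,32] -> hit [32,32] leaf, test {P7(miss), P10@t=32}
    N8 x:[30,119/3] y:[100/3,124/3] z:[63/2,73/2] -> hit [100/3,73/2], descend [11, 15]
      N11 x:[30,106/3] y:[116/3,124/3] z:[67/2,73/2] -> miss, prune
      N15 x:[103/3,119/3] y:[100/3,104/3] z:[63/2,67/2] -> miss, prune

Visited [0, 18, 13, 21, 4, 17, 22, 5, 1, 16, 3, 20, 8, 11, 15]. Tests: 15 box, 3 leaf. Nearest: P10.

== RESULT ==
[0, 18, 13, 21, 4, 17, 22, 5, 1, 16, 3, 20, 8, 11, 15]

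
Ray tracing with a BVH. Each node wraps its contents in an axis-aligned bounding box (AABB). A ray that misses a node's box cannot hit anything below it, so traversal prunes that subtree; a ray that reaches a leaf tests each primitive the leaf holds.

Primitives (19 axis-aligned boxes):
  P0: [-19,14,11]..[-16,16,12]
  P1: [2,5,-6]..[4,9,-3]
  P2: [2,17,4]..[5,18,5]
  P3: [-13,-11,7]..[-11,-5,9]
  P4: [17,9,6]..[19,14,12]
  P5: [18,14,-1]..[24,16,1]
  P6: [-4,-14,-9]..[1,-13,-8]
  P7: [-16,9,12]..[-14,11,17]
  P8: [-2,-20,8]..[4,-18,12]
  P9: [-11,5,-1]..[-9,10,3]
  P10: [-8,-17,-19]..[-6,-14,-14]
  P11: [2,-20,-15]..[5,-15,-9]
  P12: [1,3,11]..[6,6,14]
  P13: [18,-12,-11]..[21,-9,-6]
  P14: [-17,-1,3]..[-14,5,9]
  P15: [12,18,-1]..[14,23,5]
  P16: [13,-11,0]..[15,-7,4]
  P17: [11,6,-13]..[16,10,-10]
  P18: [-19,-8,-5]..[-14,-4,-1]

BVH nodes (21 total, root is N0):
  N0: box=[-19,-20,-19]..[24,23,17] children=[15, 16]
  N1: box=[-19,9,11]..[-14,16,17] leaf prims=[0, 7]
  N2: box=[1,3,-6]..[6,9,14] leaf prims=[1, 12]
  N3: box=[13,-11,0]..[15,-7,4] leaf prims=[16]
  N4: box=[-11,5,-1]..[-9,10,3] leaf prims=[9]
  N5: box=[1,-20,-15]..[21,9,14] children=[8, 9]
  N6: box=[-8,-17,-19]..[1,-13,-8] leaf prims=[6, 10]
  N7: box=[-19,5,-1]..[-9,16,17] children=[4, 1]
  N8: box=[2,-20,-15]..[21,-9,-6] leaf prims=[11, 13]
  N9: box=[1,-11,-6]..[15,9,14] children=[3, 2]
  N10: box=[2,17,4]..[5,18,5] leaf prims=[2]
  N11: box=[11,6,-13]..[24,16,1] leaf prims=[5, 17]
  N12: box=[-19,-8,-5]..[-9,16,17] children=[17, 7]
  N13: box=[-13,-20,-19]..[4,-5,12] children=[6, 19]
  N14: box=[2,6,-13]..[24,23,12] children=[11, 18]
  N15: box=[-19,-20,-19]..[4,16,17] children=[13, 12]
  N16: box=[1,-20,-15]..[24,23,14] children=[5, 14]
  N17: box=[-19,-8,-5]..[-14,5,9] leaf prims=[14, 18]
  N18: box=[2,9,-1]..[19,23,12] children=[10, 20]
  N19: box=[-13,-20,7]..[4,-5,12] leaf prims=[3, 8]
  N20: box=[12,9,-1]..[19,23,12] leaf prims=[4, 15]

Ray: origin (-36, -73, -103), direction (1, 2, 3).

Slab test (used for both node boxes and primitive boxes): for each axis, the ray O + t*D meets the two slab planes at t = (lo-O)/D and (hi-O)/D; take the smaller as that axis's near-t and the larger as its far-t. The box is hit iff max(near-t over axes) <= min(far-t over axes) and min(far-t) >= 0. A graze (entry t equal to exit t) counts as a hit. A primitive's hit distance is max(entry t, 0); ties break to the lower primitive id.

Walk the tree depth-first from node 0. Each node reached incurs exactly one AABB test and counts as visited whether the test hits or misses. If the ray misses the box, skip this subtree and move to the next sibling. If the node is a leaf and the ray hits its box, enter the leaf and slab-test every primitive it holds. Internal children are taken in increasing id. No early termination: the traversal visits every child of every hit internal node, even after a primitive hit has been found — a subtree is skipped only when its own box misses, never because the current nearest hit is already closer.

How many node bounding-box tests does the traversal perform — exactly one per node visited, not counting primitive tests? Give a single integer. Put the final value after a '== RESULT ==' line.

Trace the traversal:
N0 x:[17,60] y:[53/2,48] z:[28,40] -> hit [28,40], descend [15, 16]
  N15 x:[17,40] y:[53/2,89/2] z:[28,40] -> hit [28,40], descend [12, 13]
    N12 x:[17,27] y:[65/2,89/2] z:[98/3,40] -> miss, prune
    N13 x:[23,40] y:[53/2,34] z:[28,115/3] -> hit [28,34], descend [6, 19]
      N6 x:[28,37] y:[28,30] z:[28,95/3] -> hit [28,30] leaf, test {P6(miss), P10@t=28}
      N19 x:[23,40] y:[53/2,34] z:[110/3,115/3] -> miss, prune
  N16 x:[37,60] y:[53/2,48] z:[88/3,39] -> hit [37,39], descend [5, 14]
    N5 x:[37,57] y:[53/2,41] z:[88/3,39] -> hit [37,39], descend [8, 9]
      N8 x:[38,57] y:[53/2,32] z:[88/3,97/3] -> miss, prune
      N9 x:[37,51] y:[31,41] z:[97/3,39] -> hit [37,39], descend [2, 3]
        N2 x:[37,42] y:[38,41] z:[97/3,39] -> hit [38,39] leaf, test {P1(miss), P12@t=38}
        N3 x:[49,51] y:[31,33] z:[103/3,107/3] -> miss, prune
    N14 x:[38,60] y:[79/2,48] z:[30,115/3] -> miss, prune

order=[0, 15, 12, 13, 6, 19, 16, 5, 8, 9, 2, 3, 14]  |boxes|=13  |leaves|=2  hit=P10

== RESULT ==
13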